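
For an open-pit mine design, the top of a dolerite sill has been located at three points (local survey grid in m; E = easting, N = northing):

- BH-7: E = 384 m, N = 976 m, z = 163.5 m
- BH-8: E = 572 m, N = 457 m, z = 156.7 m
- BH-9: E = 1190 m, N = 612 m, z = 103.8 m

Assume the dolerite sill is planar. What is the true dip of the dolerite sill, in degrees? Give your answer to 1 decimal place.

4.8°

Let the plane be z = a·E + b·N + c.
BH-8−BH-7: 188a − 519b = −6.8;  BH-9−BH-7: 806a − 364b = −59.7.
Solving gives a = −0.08148, b = −0.01641.
Gradient magnitude |∇z| = √(a² + b²) = √(0.00664 + 0.00027) = 0.08312.
True dip = arctan(0.08312) = 4.8°, dipping toward ENE (azimuth ≈ 079°).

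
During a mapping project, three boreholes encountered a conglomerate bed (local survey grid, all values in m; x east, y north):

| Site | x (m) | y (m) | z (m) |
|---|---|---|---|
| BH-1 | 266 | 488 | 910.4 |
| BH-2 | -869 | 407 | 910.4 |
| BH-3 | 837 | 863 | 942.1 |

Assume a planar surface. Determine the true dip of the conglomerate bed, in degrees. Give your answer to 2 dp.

5.43°

Let the plane be z = a·x + b·y + c.
BH-2−BH-1: −1135a − 81b = 0;  BH-3−BH-1: 571a + 375b = 31.7.
Solving gives a = −0.00677, b = 0.09484.
Gradient magnitude |∇z| = √(a² + b²) = √(0.00005 + 0.00899) = 0.09508.
True dip = arctan(0.09508) = 5.43°, dipping toward S (azimuth ≈ 176°).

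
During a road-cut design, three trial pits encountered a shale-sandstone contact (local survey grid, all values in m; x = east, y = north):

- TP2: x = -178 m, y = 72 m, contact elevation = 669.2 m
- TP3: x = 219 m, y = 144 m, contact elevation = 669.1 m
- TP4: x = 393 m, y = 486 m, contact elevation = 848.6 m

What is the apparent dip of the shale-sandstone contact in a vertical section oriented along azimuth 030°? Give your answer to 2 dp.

Two edge vectors: TP2→TP3 = (397, 72, -0.1), TP2→TP4 = (571, 414, 179.4).
Normal n = (TP2→TP3) × (TP2→TP4) = (12958.2, -71278.9, 123246).
So ∂z/∂x = −n_x/n_z = −0.10514 and ∂z/∂y = −n_y/n_z = 0.57835.
Unit vector along 030° is (sin 30°, cos 30°) = (0.5000, 0.8660).
Slope in that direction = a·(0.5000) + b·(0.8660) = 0.44829.
Apparent dip = arctan|0.44829| = 24.15° (true dip is 30.4°, so apparent ≤ true as expected).

24.15°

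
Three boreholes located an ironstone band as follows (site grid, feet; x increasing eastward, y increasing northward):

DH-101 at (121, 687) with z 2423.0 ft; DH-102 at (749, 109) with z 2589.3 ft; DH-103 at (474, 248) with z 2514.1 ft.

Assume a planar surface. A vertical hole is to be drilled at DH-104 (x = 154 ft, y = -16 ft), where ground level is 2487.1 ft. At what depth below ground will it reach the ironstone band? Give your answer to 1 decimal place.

69.4 ft

Let the plane be z = a·x + b·y + c.
DH-102−DH-101: 628a − 578b = 166.3;  DH-103−DH-101: 353a − 439b = 91.1.
Solving gives a = 0.28399, b = 0.02084.
Then c = 2423 − a·121 − b·687 = 2374.32.
At (154, -16): z_contact = 43.73 − 0.33 + 2374.32 = 2417.72 ft.
Depth below ground = 2487.1 − 2417.72 = 69.4 ft.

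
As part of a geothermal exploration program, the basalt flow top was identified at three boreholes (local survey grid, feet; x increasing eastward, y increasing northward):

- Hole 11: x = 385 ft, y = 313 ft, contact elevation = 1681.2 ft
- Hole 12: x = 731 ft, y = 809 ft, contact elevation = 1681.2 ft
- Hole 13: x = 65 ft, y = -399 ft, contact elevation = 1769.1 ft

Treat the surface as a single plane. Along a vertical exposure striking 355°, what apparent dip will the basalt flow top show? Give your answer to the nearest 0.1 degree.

21.3°

Two edge vectors: Hole 11→Hole 12 = (346, 496, 0), Hole 11→Hole 13 = (-320, -712, 87.9).
Normal n = (Hole 11→Hole 12) × (Hole 11→Hole 13) = (43598.4, -30413.4, -87632).
So ∂z/∂x = −n_x/n_z = 0.49752 and ∂z/∂y = −n_y/n_z = −0.34706.
Unit vector along 355° is (sin 355°, cos 355°) = (-0.0872, 0.9962).
Slope in that direction = a·(-0.0872) + b·(0.9962) = −0.38910.
Apparent dip = arctan|0.38910| = 21.3° (true dip is 31.2°, so apparent ≤ true as expected).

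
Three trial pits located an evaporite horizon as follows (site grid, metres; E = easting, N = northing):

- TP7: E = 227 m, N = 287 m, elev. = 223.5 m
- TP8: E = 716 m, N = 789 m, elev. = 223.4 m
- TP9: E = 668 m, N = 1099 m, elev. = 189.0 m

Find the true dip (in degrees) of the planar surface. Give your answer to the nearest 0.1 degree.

Let the plane be z = a·E + b·N + c.
TP8−TP7: 489a + 502b = −0.1;  TP9−TP7: 441a + 812b = −34.5.
Solving gives a = 0.09812, b = −0.09578.
Gradient magnitude |∇z| = √(a² + b²) = √(0.00963 + 0.00917) = 0.13711.
True dip = arctan(0.13711) = 7.8°, dipping toward NW (azimuth ≈ 314°).

7.8°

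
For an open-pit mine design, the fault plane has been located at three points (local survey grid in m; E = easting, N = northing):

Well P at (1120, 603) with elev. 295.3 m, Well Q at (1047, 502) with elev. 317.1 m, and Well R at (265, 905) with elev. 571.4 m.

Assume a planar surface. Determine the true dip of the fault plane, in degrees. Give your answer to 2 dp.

17.66°

Let the plane be z = a·E + b·N + c.
Well Q−Well P: −73a − 101b = 21.8;  Well R−Well P: −855a + 302b = 276.1.
Solving gives a = −0.31798, b = 0.01399.
Gradient magnitude |∇z| = √(a² + b²) = √(0.10111 + 0.00020) = 0.31829.
True dip = arctan(0.31829) = 17.66°, dipping toward E (azimuth ≈ 093°).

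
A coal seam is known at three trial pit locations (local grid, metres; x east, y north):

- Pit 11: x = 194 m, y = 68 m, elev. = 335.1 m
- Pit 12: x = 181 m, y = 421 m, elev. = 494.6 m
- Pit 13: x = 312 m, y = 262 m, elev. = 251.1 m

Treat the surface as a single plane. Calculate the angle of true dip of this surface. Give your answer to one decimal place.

Let the plane be z = a·x + b·y + c.
Pit 12−Pit 11: −13a + 353b = 159.5;  Pit 13−Pit 11: 118a + 194b = −84.
Solving gives a = −1.37167, b = 0.40133.
Gradient magnitude |∇z| = √(a² + b²) = √(1.88149 + 0.16106) = 1.42918.
True dip = arctan(1.42918) = 55.0°, dipping toward ESE (azimuth ≈ 106°).

55.0°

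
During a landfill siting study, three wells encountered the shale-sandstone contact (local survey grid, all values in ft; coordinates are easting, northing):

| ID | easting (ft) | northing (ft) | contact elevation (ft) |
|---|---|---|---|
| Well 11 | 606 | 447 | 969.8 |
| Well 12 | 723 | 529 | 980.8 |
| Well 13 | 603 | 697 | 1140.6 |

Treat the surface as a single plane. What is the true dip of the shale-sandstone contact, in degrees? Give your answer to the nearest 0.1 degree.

Let the plane be z = a·easting + b·northing + c.
Well 12−Well 11: 117a + 82b = 11;  Well 13−Well 11: −3a + 250b = 170.8.
Solving gives a = −0.38160, b = 0.67862.
Gradient magnitude |∇z| = √(a² + b²) = √(0.14562 + 0.46053) = 0.77855.
True dip = arctan(0.77855) = 37.9°, dipping toward SSE (azimuth ≈ 151°).

37.9°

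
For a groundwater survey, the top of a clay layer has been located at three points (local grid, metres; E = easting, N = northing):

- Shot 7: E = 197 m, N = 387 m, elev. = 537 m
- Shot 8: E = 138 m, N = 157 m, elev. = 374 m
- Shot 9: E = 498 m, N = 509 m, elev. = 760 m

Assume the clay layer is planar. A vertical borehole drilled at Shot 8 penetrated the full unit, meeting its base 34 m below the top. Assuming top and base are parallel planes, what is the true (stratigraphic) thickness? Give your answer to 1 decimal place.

27.0 m

Two edge vectors: Shot 7→Shot 8 = (-59, -230, -163), Shot 7→Shot 9 = (301, 122, 223).
Normal n = (Shot 7→Shot 8) × (Shot 7→Shot 9) = (-31404, -35906, 62032).
So ∂z/∂E = −n_x/n_z = 0.50625 and ∂z/∂N = −n_y/n_z = 0.57883.
|∇z| = √(a²+b²) = 0.76899, so dip δ = arctan(0.76899) = 37.56°.
True thickness = vertical thickness × cos δ = 34 × cos 37.56° = 27.0 m.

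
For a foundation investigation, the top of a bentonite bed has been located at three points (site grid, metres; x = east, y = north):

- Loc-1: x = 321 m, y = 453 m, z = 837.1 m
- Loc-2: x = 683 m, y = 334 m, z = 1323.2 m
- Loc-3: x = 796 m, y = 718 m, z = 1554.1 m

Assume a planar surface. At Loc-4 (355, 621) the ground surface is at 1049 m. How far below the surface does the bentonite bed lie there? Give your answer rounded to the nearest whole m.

133 m

Let the plane be z = a·x + b·y + c.
Loc-2−Loc-1: 362a − 119b = 486.1;  Loc-3−Loc-1: 475a + 265b = 717.
Solving gives a = 1.40461, b = 0.18797.
Then c = 837.1 − a·321 − b·453 = 301.07.
At (355, 621): z_contact = 498.6 + 116.7 + 301.07 = 916.4 m.
Depth below ground = 1049 − 916.4 = 133 m.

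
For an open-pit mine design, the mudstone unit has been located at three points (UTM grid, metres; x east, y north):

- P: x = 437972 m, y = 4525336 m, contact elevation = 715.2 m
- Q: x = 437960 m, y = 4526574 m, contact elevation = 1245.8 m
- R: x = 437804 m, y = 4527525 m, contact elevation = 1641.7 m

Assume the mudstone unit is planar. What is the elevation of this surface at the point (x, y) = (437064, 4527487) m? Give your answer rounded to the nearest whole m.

1566 m

Let the plane be z = a·x + b·y + c.
Q−P: −12a + 1238b = 530.6;  R−P: −168a + 2189b = 926.5.
Solving gives a = 0.07966497, b = 0.42936670.
Then c = 715.2 − a·437972 − b·4525336 = −1977204.43.
At (437064, 4527487): z = 34818.7 + 1943952.2 − 1977204.43 = 1566.4 m.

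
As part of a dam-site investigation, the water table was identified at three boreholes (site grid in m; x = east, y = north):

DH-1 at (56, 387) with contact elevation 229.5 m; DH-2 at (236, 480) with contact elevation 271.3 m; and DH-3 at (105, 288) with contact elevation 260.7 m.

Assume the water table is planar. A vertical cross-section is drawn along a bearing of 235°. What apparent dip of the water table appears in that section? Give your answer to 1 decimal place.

9.4°

Let the plane be z = a·x + b·y + c.
DH-2−DH-1: 180a + 93b = 41.8;  DH-3−DH-1: 49a − 99b = 31.2.
Solving gives a = 0.31460, b = −0.15944.
Unit vector along 235° is (sin 235°, cos 235°) = (-0.8192, -0.5736).
Slope in that direction = a·(-0.8192) + b·(-0.5736) = −0.16625.
Apparent dip = arctan|0.16625| = 9.4° (true dip is 19.4°, so apparent ≤ true as expected).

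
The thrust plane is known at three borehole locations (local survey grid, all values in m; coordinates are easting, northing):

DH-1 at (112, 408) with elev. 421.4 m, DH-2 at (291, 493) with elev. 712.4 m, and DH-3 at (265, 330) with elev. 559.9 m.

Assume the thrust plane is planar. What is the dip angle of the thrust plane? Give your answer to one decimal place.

Two edge vectors: DH-1→DH-2 = (179, 85, 291), DH-1→DH-3 = (153, -78, 138.5).
Normal n = (DH-1→DH-2) × (DH-1→DH-3) = (34470.5, 19731.5, -26967).
So ∂z/∂easting = −n_x/n_z = 1.27825 and ∂z/∂northing = −n_y/n_z = 0.73169.
Gradient magnitude |∇z| = √(a² + b²) = √(1.63392 + 0.53537) = 1.47285.
True dip = arctan(1.47285) = 55.8°, dipping toward WSW (azimuth ≈ 240°).

55.8°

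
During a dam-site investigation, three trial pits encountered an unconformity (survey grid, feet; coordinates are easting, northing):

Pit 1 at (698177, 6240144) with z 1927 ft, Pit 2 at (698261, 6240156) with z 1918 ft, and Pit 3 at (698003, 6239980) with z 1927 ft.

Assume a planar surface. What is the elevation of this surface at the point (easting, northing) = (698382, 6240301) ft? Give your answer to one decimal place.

1922.1 ft

Two edge vectors: Pit 1→Pit 2 = (84, 12, -9), Pit 1→Pit 3 = (-174, -164, 0).
Normal n = (Pit 1→Pit 2) × (Pit 1→Pit 3) = (-1476, 1566, -11688).
So ∂z/∂easting = −n_x/n_z = −0.126283368 and ∂z/∂northing = −n_y/n_z = 0.133983573.
Intercept c from Pit 1: 1927 + 88168.14 − 836076.79 = −745981.65.
At (698382, 6240301): z = −88194.0 + 836097.8 − 745981.65 = 1922.1 ft.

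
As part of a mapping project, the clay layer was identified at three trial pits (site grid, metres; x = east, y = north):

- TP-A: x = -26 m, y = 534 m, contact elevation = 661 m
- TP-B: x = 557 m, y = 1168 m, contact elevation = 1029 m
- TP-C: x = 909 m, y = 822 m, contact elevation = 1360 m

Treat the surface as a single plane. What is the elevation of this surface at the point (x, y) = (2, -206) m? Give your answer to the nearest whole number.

794 m

Let the plane be z = a·x + b·y + c.
TP-B−TP-A: 583a + 634b = 368;  TP-C−TP-A: 935a + 288b = 699.
Solving gives a = 0.79358, b = −0.14930.
Then c = 661 − a·-26 − b·534 = 761.36.
At (2, -206): z = 1.6 + 30.8 + 761.36 = 793.7 m.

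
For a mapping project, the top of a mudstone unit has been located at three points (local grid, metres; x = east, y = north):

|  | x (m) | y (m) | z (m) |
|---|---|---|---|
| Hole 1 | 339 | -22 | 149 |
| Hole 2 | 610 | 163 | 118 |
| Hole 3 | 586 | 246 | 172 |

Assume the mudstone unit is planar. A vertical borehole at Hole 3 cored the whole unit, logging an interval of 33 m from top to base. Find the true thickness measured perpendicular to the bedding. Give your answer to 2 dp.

Two edge vectors: Hole 1→Hole 2 = (271, 185, -31), Hole 1→Hole 3 = (247, 268, 23).
Normal n = (Hole 1→Hole 2) × (Hole 1→Hole 3) = (12563, -13890, 26933).
So ∂z/∂x = −n_x/n_z = −0.46645 and ∂z/∂y = −n_y/n_z = 0.51572.
|∇z| = √(a²+b²) = 0.69538, so dip δ = arctan(0.69538) = 34.81°.
True thickness = vertical thickness × cos δ = 33 × cos 34.81° = 27.09 m.

27.09 m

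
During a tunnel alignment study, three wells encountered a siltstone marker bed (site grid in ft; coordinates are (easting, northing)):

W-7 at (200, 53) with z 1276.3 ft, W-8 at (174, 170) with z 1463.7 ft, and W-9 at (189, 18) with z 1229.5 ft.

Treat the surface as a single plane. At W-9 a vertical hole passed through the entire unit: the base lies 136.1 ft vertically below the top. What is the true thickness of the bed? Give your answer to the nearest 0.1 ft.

Let the plane be z = a·E + b·N + c.
W-8−W-7: −26a + 117b = 187.4;  W-9−W-7: −11a − 35b = −46.8.
Solving gives a = −0.49313, b = 1.49213.
|∇z| = √(a²+b²) = 1.57150, so dip δ = arctan(1.57150) = 57.53°.
True thickness = vertical thickness × cos δ = 136.1 × cos 57.53° = 73.1 ft.

73.1 ft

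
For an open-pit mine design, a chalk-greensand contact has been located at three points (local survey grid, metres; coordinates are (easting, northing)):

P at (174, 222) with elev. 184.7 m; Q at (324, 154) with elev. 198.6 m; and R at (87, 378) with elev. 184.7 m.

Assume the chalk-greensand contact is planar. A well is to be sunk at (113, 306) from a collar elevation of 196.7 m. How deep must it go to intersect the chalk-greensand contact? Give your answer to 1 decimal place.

13.8 m

Two edge vectors: P→Q = (150, -68, 13.9), P→R = (-87, 156, 0).
Normal n = (P→Q) × (P→R) = (-2168.4, -1209.3, 17484).
So ∂z/∂E = −n_x/n_z = 0.12402 and ∂z/∂N = −n_y/n_z = 0.06917.
Intercept c from P: 184.7 − 21.58 − 15.35 = 147.77.
At (113, 306): z_contact = 14.01 + 21.16 + 147.77 = 182.94 m.
Depth below ground = 196.7 − 182.94 = 13.8 m.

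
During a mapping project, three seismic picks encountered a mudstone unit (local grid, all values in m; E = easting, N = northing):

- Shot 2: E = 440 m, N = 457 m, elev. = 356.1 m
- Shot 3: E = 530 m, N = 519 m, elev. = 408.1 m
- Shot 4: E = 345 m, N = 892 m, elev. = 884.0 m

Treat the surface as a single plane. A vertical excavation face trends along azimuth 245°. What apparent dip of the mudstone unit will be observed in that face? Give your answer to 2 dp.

16.10°

Two edge vectors: Shot 2→Shot 3 = (90, 62, 52), Shot 2→Shot 4 = (-95, 435, 527.9).
Normal n = (Shot 2→Shot 3) × (Shot 2→Shot 4) = (10109.8, -52451, 45040).
So ∂z/∂E = −n_x/n_z = −0.22446 and ∂z/∂N = −n_y/n_z = 1.16454.
Unit vector along 245° is (sin 245°, cos 245°) = (-0.9063, -0.4226).
Slope in that direction = a·(-0.9063) + b·(-0.4226) = −0.28872.
Apparent dip = arctan|0.28872| = 16.10° (true dip is 49.9°, so apparent ≤ true as expected).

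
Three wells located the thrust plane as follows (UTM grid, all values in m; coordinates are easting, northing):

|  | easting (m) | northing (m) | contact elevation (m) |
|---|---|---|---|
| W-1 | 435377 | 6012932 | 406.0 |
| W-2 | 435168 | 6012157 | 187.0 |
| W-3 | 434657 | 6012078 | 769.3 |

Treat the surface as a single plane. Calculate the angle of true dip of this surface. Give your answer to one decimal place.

54.1°

Let the plane be z = a·easting + b·northing + c.
W-2−W-1: −209a − 775b = −219;  W-3−W-1: −720a − 854b = 363.3.
Solving gives a = −1.23469, b = 0.61555.
Gradient magnitude |∇z| = √(a² + b²) = √(1.52447 + 0.37890) = 1.37963.
True dip = arctan(1.37963) = 54.1°, dipping toward ESE (azimuth ≈ 116°).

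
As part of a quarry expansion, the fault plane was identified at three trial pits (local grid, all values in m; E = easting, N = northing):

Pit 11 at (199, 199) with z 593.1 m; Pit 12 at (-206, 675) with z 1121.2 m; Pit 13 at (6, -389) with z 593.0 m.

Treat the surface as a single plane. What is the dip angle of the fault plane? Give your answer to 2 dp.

Two edge vectors: Pit 11→Pit 12 = (-405, 476, 528.1), Pit 11→Pit 13 = (-193, -588, -0.1).
Normal n = (Pit 11→Pit 12) × (Pit 11→Pit 13) = (310475.2, -101963.8, 330008).
So ∂z/∂E = −n_x/n_z = −0.94081 and ∂z/∂N = −n_y/n_z = 0.30897.
Gradient magnitude |∇z| = √(a² + b²) = √(0.88513 + 0.09546) = 0.99025.
True dip = arctan(0.99025) = 44.72°, dipping toward ESE (azimuth ≈ 108°).

44.72°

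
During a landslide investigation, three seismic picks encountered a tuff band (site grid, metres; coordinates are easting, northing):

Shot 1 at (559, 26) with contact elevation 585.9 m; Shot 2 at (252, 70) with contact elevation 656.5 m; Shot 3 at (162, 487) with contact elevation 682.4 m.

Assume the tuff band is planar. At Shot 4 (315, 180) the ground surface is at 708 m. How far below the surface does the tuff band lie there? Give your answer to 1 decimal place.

64.5 m

Let the plane be z = a·easting + b·northing + c.
Shot 2−Shot 1: −307a + 44b = 70.6;  Shot 3−Shot 1: −397a + 461b = 96.5.
Solving gives a = −0.22812, b = 0.01288.
Then c = 585.9 − a·559 − b·26 = 713.09.
At (315, 180): z_contact = −71.86 + 2.32 + 713.09 = 643.54 m.
Depth below ground = 708 − 643.54 = 64.5 m.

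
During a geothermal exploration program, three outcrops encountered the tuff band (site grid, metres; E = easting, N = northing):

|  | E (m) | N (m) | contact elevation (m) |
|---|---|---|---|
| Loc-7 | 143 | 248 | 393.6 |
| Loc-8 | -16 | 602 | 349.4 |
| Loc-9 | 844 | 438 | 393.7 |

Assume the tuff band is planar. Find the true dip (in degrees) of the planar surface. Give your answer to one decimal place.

Two edge vectors: Loc-7→Loc-8 = (-159, 354, -44.2), Loc-7→Loc-9 = (701, 190, 0.1).
Normal n = (Loc-7→Loc-8) × (Loc-7→Loc-9) = (8433.4, -30968.3, -278364).
So ∂z/∂E = −n_x/n_z = 0.03030 and ∂z/∂N = −n_y/n_z = −0.11125.
Gradient magnitude |∇z| = √(a² + b²) = √(0.00092 + 0.01238) = 0.11530.
True dip = arctan(0.11530) = 6.6°, dipping toward NNW (azimuth ≈ 345°).

6.6°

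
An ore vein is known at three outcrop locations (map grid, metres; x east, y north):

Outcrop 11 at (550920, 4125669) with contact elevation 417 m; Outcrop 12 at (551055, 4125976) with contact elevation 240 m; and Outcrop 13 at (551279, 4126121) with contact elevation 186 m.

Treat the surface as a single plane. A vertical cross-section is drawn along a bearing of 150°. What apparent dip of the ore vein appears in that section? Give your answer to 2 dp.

Two edge vectors: Outcrop 11→Outcrop 12 = (135, 307, -177), Outcrop 11→Outcrop 13 = (359, 452, -231).
Normal n = (Outcrop 11→Outcrop 12) × (Outcrop 11→Outcrop 13) = (9087, -32358, -49193).
So ∂z/∂x = −n_x/n_z = 0.18472 and ∂z/∂y = −n_y/n_z = −0.65778.
Unit vector along 150° is (sin 150°, cos 150°) = (0.5000, -0.8660).
Slope in that direction = a·(0.5000) + b·(-0.8660) = 0.66201.
Apparent dip = arctan|0.66201| = 33.51° (true dip is 34.3°, so apparent ≤ true as expected).

33.51°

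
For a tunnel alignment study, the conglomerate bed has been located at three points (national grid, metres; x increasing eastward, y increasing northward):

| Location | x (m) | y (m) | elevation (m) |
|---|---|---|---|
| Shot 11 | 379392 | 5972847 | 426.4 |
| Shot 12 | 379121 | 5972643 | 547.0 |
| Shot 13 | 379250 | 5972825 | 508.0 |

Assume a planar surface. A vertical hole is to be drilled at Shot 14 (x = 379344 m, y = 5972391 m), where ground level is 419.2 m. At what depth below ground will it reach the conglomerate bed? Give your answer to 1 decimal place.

Two edge vectors: Shot 11→Shot 12 = (-271, -204, 120.6), Shot 11→Shot 13 = (-142, -22, 81.6).
Normal n = (Shot 11→Shot 12) × (Shot 11→Shot 13) = (-13993.2, 4988.4, -23006).
So ∂z/∂x = −n_x/n_z = −0.608241328 and ∂z/∂y = −n_y/n_z = 0.216830392.
Intercept c from Shot 11: 426.4 + 230761.89 − 1295094.76 = −1063906.46.
At (379344, 5972391): z_contact = −230732.70 + 1294995.88 − 1063906.46 = 356.72 m.
Depth below ground = 419.2 − 356.72 = 62.5 m.

62.5 m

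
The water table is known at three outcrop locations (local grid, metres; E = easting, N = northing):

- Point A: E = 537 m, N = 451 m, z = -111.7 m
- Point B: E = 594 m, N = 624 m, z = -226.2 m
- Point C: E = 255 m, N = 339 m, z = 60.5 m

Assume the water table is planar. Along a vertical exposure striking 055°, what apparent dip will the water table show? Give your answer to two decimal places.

32.28°

Let the plane be z = a·E + b·N + c.
Point B−Point A: 57a + 173b = −114.5;  Point C−Point A: −282a − 112b = 172.2.
Solving gives a = −0.40014, b = −0.53001.
Unit vector along 055° is (sin 55°, cos 55°) = (0.8192, 0.5736).
Slope in that direction = a·(0.8192) + b·(0.5736) = −0.63178.
Apparent dip = arctan|0.63178| = 32.28° (true dip is 33.6°, so apparent ≤ true as expected).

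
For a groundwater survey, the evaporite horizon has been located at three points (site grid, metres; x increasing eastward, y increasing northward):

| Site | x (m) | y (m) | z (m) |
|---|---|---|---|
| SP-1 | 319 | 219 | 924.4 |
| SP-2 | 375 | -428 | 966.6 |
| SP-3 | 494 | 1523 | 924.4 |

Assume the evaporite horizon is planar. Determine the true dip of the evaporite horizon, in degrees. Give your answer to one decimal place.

Let the plane be z = a·x + b·y + c.
SP-2−SP-1: 56a − 647b = 42.2;  SP-3−SP-1: 175a + 1304b = 0.
Solving gives a = 0.29546, b = −0.03965.
Gradient magnitude |∇z| = √(a² + b²) = √(0.08730 + 0.00157) = 0.29811.
True dip = arctan(0.29811) = 16.6°, dipping toward W (azimuth ≈ 278°).

16.6°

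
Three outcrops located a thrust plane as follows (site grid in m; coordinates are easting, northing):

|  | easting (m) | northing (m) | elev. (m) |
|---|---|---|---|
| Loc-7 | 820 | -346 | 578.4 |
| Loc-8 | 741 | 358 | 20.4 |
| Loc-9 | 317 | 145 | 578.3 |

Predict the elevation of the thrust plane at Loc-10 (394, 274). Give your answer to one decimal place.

396.6 m

Two edge vectors: Loc-7→Loc-8 = (-79, 704, -558), Loc-7→Loc-9 = (-503, 491, -0.1).
Normal n = (Loc-7→Loc-8) × (Loc-7→Loc-9) = (273907.6, 280666.1, 315323).
So ∂z/∂easting = −n_x/n_z = −0.86866 and ∂z/∂northing = −n_y/n_z = −0.89009.
Intercept c from Loc-7: 578.4 + 712.30 − 307.97 = 982.73.
At (394, 274): z = −342.3 − 243.9 + 982.73 = 396.6 m.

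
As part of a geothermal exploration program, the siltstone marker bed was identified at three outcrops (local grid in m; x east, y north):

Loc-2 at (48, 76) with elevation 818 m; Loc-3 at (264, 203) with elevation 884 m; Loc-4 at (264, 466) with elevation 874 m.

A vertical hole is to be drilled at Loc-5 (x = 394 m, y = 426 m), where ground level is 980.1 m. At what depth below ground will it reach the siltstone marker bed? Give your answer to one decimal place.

62.0 m

Two edge vectors: Loc-2→Loc-3 = (216, 127, 66), Loc-2→Loc-4 = (216, 390, 56).
Normal n = (Loc-2→Loc-3) × (Loc-2→Loc-4) = (-18628, 2160, 56808).
So ∂z/∂x = −n_x/n_z = 0.32791 and ∂z/∂y = −n_y/n_z = −0.03802.
Intercept c from Loc-2: 818 − 15.74 + 2.89 = 805.15.
At (394, 426): z_contact = 129.20 − 16.20 + 805.15 = 918.15 m.
Depth below ground = 980.1 − 918.15 = 62.0 m.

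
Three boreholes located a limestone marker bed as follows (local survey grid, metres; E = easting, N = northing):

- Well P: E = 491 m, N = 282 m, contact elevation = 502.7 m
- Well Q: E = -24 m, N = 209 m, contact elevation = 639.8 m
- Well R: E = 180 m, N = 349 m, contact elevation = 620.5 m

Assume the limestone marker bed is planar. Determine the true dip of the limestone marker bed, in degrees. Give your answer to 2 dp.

23.88°

Let the plane be z = a·E + b·N + c.
Well Q−Well P: −515a − 73b = 137.1;  Well R−Well P: −311a + 67b = 117.8.
Solving gives a = −0.31088, b = 0.31515.
Gradient magnitude |∇z| = √(a² + b²) = √(0.09665 + 0.09932) = 0.44268.
True dip = arctan(0.44268) = 23.88°, dipping toward SE (azimuth ≈ 135°).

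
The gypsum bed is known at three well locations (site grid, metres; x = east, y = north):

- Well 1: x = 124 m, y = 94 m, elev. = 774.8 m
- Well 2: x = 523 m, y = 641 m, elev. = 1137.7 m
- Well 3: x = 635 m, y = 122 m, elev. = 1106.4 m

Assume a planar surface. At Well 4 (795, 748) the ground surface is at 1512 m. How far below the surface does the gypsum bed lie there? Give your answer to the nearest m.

180 m

Two edge vectors: Well 1→Well 2 = (399, 547, 362.9), Well 1→Well 3 = (511, 28, 331.6).
Normal n = (Well 1→Well 2) × (Well 1→Well 3) = (171224, 53133.5, -268345).
So ∂z/∂x = −n_x/n_z = 0.63807 and ∂z/∂y = −n_y/n_z = 0.19800.
Intercept c from Well 1: 774.8 − 79.12 − 18.61 = 677.07.
At (795, 748): z_contact = 507.3 + 148.1 + 677.07 = 1332.4 m.
Depth below ground = 1512 − 1332.4 = 180 m.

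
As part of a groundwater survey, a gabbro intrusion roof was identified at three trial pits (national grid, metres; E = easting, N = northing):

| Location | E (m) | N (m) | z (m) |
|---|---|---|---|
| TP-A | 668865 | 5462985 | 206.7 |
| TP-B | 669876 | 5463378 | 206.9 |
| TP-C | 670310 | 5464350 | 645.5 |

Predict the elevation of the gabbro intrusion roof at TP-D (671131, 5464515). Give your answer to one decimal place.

Let the plane be z = a·E + b·N + c.
TP-B−TP-A: 1011a + 393b = 0.2;  TP-C−TP-A: 1445a + 1365b = 438.8.
Solving gives a = −0.212004728, b = 0.545895115.
Then c = 206.7 − a·668865 − b·5462985 = −2840207.58.
At (671131, 5464515): z = −142282.9 + 2983052.0 − 2840207.58 = 561.5 m.

561.5 m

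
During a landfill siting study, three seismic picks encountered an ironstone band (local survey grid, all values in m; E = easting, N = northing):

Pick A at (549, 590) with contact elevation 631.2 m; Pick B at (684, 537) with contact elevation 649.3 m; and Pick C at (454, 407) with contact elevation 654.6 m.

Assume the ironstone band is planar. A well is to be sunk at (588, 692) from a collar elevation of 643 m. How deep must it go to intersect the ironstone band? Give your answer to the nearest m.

Two edge vectors: Pick A→Pick B = (135, -53, 18.1), Pick A→Pick C = (-95, -183, 23.4).
Normal n = (Pick A→Pick B) × (Pick A→Pick C) = (2072.1, -4878.5, -29740).
So ∂z/∂E = −n_x/n_z = 0.06967 and ∂z/∂N = −n_y/n_z = −0.16404.
Intercept c from Pick A: 631.2 − 38.25 + 96.78 = 689.73.
At (588, 692): z_contact = 41.0 − 113.5 + 689.73 = 617.2 m.
Depth below ground = 643 − 617.2 = 26 m.

26 m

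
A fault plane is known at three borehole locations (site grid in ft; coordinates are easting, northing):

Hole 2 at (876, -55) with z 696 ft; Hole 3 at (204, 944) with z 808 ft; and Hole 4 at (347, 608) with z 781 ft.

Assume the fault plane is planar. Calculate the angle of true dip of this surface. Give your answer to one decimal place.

Two edge vectors: Hole 2→Hole 3 = (-672, 999, 112), Hole 2→Hole 4 = (-529, 663, 85).
Normal n = (Hole 2→Hole 3) × (Hole 2→Hole 4) = (10659, -2128, 82935).
So ∂z/∂easting = −n_x/n_z = −0.12852 and ∂z/∂northing = −n_y/n_z = 0.02566.
Gradient magnitude |∇z| = √(a² + b²) = √(0.01652 + 0.00066) = 0.13106.
True dip = arctan(0.13106) = 7.5°, dipping toward ESE (azimuth ≈ 101°).

7.5°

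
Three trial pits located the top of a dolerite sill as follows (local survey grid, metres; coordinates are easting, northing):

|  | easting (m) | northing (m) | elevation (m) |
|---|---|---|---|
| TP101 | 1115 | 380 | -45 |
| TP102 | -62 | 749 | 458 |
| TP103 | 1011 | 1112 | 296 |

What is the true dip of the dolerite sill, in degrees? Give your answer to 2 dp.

Let the plane be z = a·easting + b·northing + c.
TP102−TP101: −1177a + 369b = 503;  TP103−TP101: −104a + 732b = 341.
Solving gives a = −0.29442, b = 0.42402.
Gradient magnitude |∇z| = √(a² + b²) = √(0.08669 + 0.17979) = 0.51621.
True dip = arctan(0.51621) = 27.30°, dipping toward SE (azimuth ≈ 145°).

27.30°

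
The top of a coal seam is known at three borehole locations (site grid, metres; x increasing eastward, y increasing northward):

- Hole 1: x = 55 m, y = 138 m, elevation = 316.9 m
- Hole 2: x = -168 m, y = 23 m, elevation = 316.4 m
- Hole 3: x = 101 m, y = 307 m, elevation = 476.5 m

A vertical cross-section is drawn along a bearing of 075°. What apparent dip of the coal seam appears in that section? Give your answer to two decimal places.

Let the plane be z = a·x + b·y + c.
Hole 2−Hole 1: −223a − 115b = −0.5;  Hole 3−Hole 1: 46a + 169b = 159.6.
Solving gives a = −0.56393, b = 1.09787.
Unit vector along 075° is (sin 75°, cos 75°) = (0.9659, 0.2588).
Slope in that direction = a·(0.9659) + b·(0.2588) = −0.26056.
Apparent dip = arctan|0.26056| = 14.60° (true dip is 51.0°, so apparent ≤ true as expected).

14.60°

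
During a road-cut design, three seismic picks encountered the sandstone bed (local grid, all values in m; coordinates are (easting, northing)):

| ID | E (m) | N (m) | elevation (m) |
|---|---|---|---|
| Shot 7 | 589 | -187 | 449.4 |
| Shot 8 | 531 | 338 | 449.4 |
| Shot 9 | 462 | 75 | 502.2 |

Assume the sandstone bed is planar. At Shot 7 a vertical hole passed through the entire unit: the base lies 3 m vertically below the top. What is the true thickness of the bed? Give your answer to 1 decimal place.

Let the plane be z = a·E + b·N + c.
Shot 8−Shot 7: −58a + 525b = 0;  Shot 9−Shot 7: −127a + 262b = 52.8.
Solving gives a = −0.53847, b = −0.05949.
|∇z| = √(a²+b²) = 0.54175, so dip δ = arctan(0.54175) = 28.45°.
True thickness = vertical thickness × cos δ = 3 × cos 28.45° = 2.6 m.

2.6 m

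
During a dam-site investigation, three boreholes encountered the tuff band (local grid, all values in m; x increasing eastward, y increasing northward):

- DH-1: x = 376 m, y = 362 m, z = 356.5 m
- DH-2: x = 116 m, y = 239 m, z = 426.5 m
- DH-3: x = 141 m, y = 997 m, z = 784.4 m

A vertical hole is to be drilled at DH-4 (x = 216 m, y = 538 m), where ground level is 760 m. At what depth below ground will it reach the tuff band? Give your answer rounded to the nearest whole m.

237 m

Let the plane be z = a·x + b·y + c.
DH-2−DH-1: −260a − 123b = 70;  DH-3−DH-1: −235a + 635b = 427.9.
Solving gives a = −0.50041, b = 0.48867.
Then c = 356.5 − a·376 − b·362 = 367.76.
At (216, 538): z_contact = −108.1 + 262.9 + 367.76 = 522.6 m.
Depth below ground = 760 − 522.6 = 237 m.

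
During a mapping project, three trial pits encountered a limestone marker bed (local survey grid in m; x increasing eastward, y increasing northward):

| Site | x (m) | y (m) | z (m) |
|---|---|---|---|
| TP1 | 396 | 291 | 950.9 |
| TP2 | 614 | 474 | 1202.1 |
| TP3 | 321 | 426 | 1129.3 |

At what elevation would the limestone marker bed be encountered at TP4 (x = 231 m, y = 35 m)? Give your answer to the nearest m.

604 m

Two edge vectors: TP1→TP2 = (218, 183, 251.2), TP1→TP3 = (-75, 135, 178.4).
Normal n = (TP1→TP2) × (TP1→TP3) = (-1264.8, -57731.2, 43155).
So ∂z/∂x = −n_x/n_z = 0.02931 and ∂z/∂y = −n_y/n_z = 1.33776.
Intercept c from TP1: 950.9 − 11.61 − 389.29 = 550.00.
At (231, 35): z = 6.8 + 46.8 + 550.00 = 603.6 m.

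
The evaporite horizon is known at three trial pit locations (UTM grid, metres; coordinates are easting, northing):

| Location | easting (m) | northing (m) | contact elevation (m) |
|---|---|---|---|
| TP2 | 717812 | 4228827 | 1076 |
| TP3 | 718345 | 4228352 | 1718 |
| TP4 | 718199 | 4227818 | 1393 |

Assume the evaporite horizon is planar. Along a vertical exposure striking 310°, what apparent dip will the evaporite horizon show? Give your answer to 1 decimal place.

43.0°

Two edge vectors: TP2→TP3 = (533, -475, 642), TP2→TP4 = (387, -1009, 317).
Normal n = (TP2→TP3) × (TP2→TP4) = (497203, 79493, -353972).
So ∂z/∂easting = −n_x/n_z = 1.40464 and ∂z/∂northing = −n_y/n_z = 0.22457.
Unit vector along 310° is (sin 310°, cos 310°) = (-0.7660, 0.6428).
Slope in that direction = a·(-0.7660) + b·(0.6428) = −0.93166.
Apparent dip = arctan|0.93166| = 43.0° (true dip is 54.9°, so apparent ≤ true as expected).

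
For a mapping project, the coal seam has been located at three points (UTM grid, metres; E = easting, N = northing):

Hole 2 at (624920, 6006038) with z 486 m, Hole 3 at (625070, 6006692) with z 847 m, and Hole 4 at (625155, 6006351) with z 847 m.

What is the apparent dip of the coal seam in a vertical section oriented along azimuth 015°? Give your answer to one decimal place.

29.9°

Two edge vectors: Hole 2→Hole 3 = (150, 654, 361), Hole 2→Hole 4 = (235, 313, 361).
Normal n = (Hole 2→Hole 3) × (Hole 2→Hole 4) = (123101, 30685, -106740).
So ∂z/∂E = −n_x/n_z = 1.15328 and ∂z/∂N = −n_y/n_z = 0.28747.
Unit vector along 015° is (sin 15°, cos 15°) = (0.2588, 0.9659).
Slope in that direction = a·(0.2588) + b·(0.9659) = 0.57617.
Apparent dip = arctan|0.57617| = 29.9° (true dip is 49.9°, so apparent ≤ true as expected).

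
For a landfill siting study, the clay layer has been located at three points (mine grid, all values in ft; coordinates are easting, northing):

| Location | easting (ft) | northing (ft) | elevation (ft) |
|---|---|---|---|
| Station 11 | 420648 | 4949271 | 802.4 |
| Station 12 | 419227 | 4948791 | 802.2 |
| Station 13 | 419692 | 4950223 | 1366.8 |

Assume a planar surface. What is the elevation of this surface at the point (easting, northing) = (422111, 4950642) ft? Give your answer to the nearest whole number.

1191 ft

Let the plane be z = a·easting + b·northing + c.
Station 12−Station 11: −1421a − 480b = −0.2;  Station 13−Station 11: −956a + 952b = 564.4.
Solving gives a = −0.14943191, b = 0.44279737.
Then c = 802.4 − a·420648 − b·4949271 = −2127863.56.
At (422111, 4950642): z = −63076.9 + 2192131.3 − 2127863.56 = 1190.9 ft.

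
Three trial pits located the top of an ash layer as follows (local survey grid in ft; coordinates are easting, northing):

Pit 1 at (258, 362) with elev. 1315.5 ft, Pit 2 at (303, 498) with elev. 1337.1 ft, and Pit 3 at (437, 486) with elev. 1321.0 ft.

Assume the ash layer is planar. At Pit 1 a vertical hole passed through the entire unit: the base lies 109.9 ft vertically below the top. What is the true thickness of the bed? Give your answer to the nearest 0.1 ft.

Two edge vectors: Pit 1→Pit 2 = (45, 136, 21.6), Pit 1→Pit 3 = (179, 124, 5.5).
Normal n = (Pit 1→Pit 2) × (Pit 1→Pit 3) = (-1930.4, 3618.9, -18764).
So ∂z/∂easting = −n_x/n_z = −0.10288 and ∂z/∂northing = −n_y/n_z = 0.19286.
|∇z| = √(a²+b²) = 0.21859, so dip δ = arctan(0.21859) = 12.33°.
True thickness = vertical thickness × cos δ = 109.9 × cos 12.33° = 107.4 ft.

107.4 ft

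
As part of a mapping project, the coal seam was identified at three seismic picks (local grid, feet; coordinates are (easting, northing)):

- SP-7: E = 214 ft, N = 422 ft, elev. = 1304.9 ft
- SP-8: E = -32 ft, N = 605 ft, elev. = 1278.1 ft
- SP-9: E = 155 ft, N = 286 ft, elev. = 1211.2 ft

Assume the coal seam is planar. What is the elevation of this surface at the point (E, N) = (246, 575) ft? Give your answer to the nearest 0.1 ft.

1394.2 ft

Let the plane be z = a·E + b·N + c.
SP-8−SP-7: −246a + 183b = −26.8;  SP-9−SP-7: −59a − 136b = −93.7.
Solving gives a = 0.46984, b = 0.48514.
Then c = 1304.9 − a·214 − b·422 = 999.62.
At (246, 575): z = 115.6 + 279.0 + 999.62 = 1394.2 ft.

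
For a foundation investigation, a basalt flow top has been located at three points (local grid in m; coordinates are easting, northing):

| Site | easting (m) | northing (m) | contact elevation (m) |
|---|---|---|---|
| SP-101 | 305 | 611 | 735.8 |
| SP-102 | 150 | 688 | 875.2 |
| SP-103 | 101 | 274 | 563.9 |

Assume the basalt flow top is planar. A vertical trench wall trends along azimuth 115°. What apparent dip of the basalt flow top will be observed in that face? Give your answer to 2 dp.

Let the plane be z = a·easting + b·northing + c.
SP-102−SP-101: −155a + 77b = 139.4;  SP-103−SP-101: −204a − 337b = −171.9.
Solving gives a = −0.49661, b = 0.81071.
Unit vector along 115° is (sin 115°, cos 115°) = (0.9063, -0.4226).
Slope in that direction = a·(0.9063) + b·(-0.4226) = −0.79271.
Apparent dip = arctan|0.79271| = 38.40° (true dip is 43.6°, so apparent ≤ true as expected).

38.40°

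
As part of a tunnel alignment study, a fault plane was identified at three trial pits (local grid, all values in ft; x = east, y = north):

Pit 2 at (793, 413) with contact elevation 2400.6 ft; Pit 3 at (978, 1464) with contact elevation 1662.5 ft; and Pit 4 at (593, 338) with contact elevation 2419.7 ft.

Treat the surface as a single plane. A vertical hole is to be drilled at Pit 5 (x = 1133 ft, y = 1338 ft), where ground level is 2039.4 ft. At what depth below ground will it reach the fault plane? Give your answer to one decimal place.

Let the plane be z = a·x + b·y + c.
Pit 3−Pit 2: 185a + 1051b = −738.1;  Pit 4−Pit 2: −200a − 75b = 19.1.
Solving gives a = 0.179719, b = −0.733918.
Then c = 2400.6 − a·793 − b·413 = 2561.19.
At (1133, 1338): z_contact = 203.62 − 981.98 + 2561.19 = 1782.83 ft.
Depth below ground = 2039.4 − 1782.83 = 256.6 ft.

256.6 ft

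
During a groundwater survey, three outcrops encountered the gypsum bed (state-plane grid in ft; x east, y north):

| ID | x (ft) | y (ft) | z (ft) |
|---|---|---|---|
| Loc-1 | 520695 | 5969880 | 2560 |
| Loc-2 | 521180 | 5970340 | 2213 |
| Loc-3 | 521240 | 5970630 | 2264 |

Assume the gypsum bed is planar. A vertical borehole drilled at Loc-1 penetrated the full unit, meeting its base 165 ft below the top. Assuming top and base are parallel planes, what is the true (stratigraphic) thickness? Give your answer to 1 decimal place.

Two edge vectors: Loc-1→Loc-2 = (485, 460, -347), Loc-1→Loc-3 = (545, 750, -296).
Normal n = (Loc-1→Loc-2) × (Loc-1→Loc-3) = (124090, -45555, 113050).
So ∂z/∂x = −n_x/n_z = −1.09766 and ∂z/∂y = −n_y/n_z = 0.40296.
|∇z| = √(a²+b²) = 1.16929, so dip δ = arctan(1.16929) = 49.46°.
True thickness = vertical thickness × cos δ = 165 × cos 49.46° = 107.2 ft.

107.2 ft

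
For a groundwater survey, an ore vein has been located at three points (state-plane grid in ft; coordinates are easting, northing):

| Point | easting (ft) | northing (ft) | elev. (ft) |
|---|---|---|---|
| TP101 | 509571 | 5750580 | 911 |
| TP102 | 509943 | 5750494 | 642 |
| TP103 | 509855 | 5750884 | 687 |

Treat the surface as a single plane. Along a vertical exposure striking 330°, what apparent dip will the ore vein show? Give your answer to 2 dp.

Two edge vectors: TP101→TP102 = (372, -86, -269), TP101→TP103 = (284, 304, -224).
Normal n = (TP101→TP102) × (TP101→TP103) = (101040, 6932, 137512).
So ∂z/∂easting = −n_x/n_z = −0.73477 and ∂z/∂northing = −n_y/n_z = −0.05041.
Unit vector along 330° is (sin 330°, cos 330°) = (-0.5000, 0.8660).
Slope in that direction = a·(-0.5000) + b·(0.8660) = 0.32373.
Apparent dip = arctan|0.32373| = 17.94° (true dip is 36.4°, so apparent ≤ true as expected).

17.94°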